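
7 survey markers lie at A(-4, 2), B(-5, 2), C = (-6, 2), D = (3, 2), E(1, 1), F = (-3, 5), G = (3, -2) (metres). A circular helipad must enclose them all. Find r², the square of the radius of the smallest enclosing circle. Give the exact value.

8245/338

The minimum enclosing circle is determined by three boundary points: C, F, G.
Their circumcentre is (-35/26, 9/26) with r² = 8245/338.
The farthest remaining point D is at distance² 7309/338 ≤ 8245/338.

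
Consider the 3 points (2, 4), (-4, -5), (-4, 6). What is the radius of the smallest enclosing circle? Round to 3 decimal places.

Call the three points A, B, C in the order given.
Side lengths²: AB² = 117, AC² = 40, BC² = 121.
Since BC² = 121 < 117 + 40 = 157, the triangle is acute, so the smallest enclosing circle is the circumcircle.
Circumcentre = (-2.5, 0.5), r² = 32.5.
r = √(32.5) ≈ 5.701.

5.701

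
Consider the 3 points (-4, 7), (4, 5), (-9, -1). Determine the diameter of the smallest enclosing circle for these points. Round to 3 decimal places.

Call the three points A, B, C in the order given.
Side lengths²: AB² = 68, AC² = 89, BC² = 205.
Since BC² = 205 ≥ 89 + 68 = 157, the angle opposite BC is not acute, so the smallest enclosing circle has BC as diameter.
Centre = midpoint of BC = (-2.5, 2), r² = 205/4 = 51.25.
Diameter = 2r = 2√(51.25) ≈ 14.318.

14.318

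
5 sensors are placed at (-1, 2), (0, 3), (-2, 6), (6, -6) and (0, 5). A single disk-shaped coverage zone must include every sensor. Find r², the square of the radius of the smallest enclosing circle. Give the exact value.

A smallest enclosing disk is always determined by at most three of the input points on its boundary.
The farthest pair is (-2, 6)–(6, -6) with squared distance 208. The circle on this segment as diameter has centre (2, 0) and r² = 208/4 = 52.
Check (-1, 2): distance² to centre = 13 ≤ 52, so it lies inside.
All remaining points lie in this disk, and no smaller disk contains both endpoints, so this is the minimum enclosing circle.

52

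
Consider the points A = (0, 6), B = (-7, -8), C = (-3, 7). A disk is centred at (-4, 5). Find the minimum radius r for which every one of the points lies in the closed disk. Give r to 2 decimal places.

The required radius is the distance from (-4, 5) to the farthest point.
Squared distances: 17, 178, 5.
Maximum is 178, attained at B.
r = √178 ≈ 13.34.

13.34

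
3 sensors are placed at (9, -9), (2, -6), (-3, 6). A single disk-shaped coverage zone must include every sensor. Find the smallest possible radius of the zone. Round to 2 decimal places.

9.60

Call the three points A, B, C in the order given.
Side lengths²: AB² = 58, AC² = 369, BC² = 169.
Since AC² = 369 ≥ 169 + 58 = 227, the angle opposite AC is not acute, so the smallest enclosing circle has AC as diameter.
Centre = midpoint of AC = (3, -1.5), r² = 369/4 = 92.25.
r = √(92.25) ≈ 9.60.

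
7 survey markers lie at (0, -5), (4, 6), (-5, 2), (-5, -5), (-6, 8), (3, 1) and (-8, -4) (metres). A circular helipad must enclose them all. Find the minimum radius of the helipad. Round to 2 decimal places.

7.81

The minimum enclosing circle of a finite set is fixed by two of the points (as a diameter) or three (as a circumcircle).
The minimum enclosing circle is determined by three boundary points: (4, 6), (-6, 8), (-8, -4).
Their circumcentre is (-67/31, 37/31) with r² = 58682/961.
The farthest remaining point (-5, -5) is at distance² 44608/961 ≤ 58682/961.
r = √(58682/961) ≈ 7.81.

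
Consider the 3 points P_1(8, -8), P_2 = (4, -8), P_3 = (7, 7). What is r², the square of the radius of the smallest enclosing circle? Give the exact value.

58.76

Side lengths²: P_1P_2² = 16, P_1P_3² = 226, P_2P_3² = 234.
Since P_2P_3² = 234 < 226 + 16 = 242, the triangle is acute, so the smallest enclosing circle is the circumcircle.
Circumcentre = (6, -0.6), r² = 58.76.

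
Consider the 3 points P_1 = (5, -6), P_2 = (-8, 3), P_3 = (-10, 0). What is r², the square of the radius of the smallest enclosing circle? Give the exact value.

Side lengths²: P_1P_2² = 250, P_1P_3² = 261, P_2P_3² = 13.
Since P_1P_3² = 261 < 250 + 13 = 263, the triangle is acute, so the smallest enclosing circle is the circumcircle.
Circumcentre = (-93/38, -109/38), r² = 47125/722.

47125/722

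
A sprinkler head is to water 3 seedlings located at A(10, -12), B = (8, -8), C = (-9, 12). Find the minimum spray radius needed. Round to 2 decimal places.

Side lengths²: AB² = 20, AC² = 937, BC² = 689.
Since AC² = 937 ≥ 689 + 20 = 709, the angle opposite AC is not acute, so the smallest enclosing circle has AC as diameter.
Centre = midpoint of AC = (0.5, 0), r² = 937/4 = 234.25.
r = √(234.25) ≈ 15.31.

15.31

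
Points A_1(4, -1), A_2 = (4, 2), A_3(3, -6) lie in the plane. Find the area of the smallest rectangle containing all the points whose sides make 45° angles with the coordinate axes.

31.5

In coordinates u = x + y, v = x − y the rectangle is axis-aligned; the map (x,y)→(u,v) scales areas by 2.
u-values: 3, 6, -3; range = 6 − (-3) = 9.
v-values: 5, 2, 9; range = 9 − 2 = 7.
Area = (9 × 7) / 2 = 31.5.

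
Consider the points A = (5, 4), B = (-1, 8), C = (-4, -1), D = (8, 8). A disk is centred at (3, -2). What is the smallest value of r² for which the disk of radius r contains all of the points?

The required radius is the distance from (3, -2) to the farthest point.
Squared distances: 40, 116, 50, 125.
Maximum is 125, attained at D.

125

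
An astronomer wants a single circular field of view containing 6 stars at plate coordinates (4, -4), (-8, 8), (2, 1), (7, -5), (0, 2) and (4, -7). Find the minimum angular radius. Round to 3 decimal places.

9.925

The minimum enclosing circle of a finite set is fixed by two of the points (as a diameter) or three (as a circumcircle).
The farthest pair is (-8, 8)–(7, -5) with squared distance 394. The circle on this segment as diameter has centre (-0.5, 1.5) and r² = 394/4 = 98.5.
Check (4, -4): distance² to centre = 50.5 ≤ 98.5, so it lies inside.
All remaining points lie in this disk, and no smaller disk contains both endpoints, so this is the minimum enclosing circle.
r = √(98.5) ≈ 9.925.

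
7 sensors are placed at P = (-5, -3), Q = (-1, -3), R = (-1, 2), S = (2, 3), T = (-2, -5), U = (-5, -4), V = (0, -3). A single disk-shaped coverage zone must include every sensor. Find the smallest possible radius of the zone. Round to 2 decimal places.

4.95

The minimum enclosing circle of a finite set is fixed by two of the points (as a diameter) or three (as a circumcircle).
The farthest pair is S–U with squared distance 98. The circle on this segment as diameter has centre (-1.5, -0.5) and r² = 98/4 = 24.5.
Check P: distance² to centre = 18.5 ≤ 24.5, so it lies inside.
All remaining points lie in this disk, and no smaller disk contains both endpoints, so this is the minimum enclosing circle.
r = √(24.5) ≈ 4.95.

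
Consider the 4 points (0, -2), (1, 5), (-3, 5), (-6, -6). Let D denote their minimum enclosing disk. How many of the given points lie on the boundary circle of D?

By Welzl's lemma the MEC is supported by two points (diametrically opposite) or three points (on a circumcircle).
The farthest pair is (1, 5)–(-6, -6) with squared distance 170. The circle on this segment as diameter has centre (-2.5, -0.5) and r² = 170/4 = 42.5.
Check (0, -2): distance² to centre = 8.5 ≤ 42.5, so it lies inside.
All remaining points lie in this disk, and no smaller disk contains both endpoints, so this is the minimum enclosing circle.
The points at distance exactly r from the centre are (1, 5), (-6, -6) — 2 points.

2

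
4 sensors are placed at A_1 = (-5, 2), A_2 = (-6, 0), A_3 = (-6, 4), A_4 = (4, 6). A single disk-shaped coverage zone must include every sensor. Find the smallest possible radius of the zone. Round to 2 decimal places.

The minimum enclosing circle of a finite set is fixed by two of the points (as a diameter) or three (as a circumcircle).
The farthest pair is A_2–A_4 with squared distance 136. The circle on this segment as diameter has centre (-1, 3) and r² = 136/4 = 34.
Check A_1: distance² to centre = 17 ≤ 34, so it lies inside.
All remaining points lie in this disk, and no smaller disk contains both endpoints, so this is the minimum enclosing circle.
r = √34 ≈ 5.83.

5.83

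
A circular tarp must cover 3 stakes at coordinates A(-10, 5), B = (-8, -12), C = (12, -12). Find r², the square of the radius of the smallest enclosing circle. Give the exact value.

193.25

Side lengths²: AB² = 293, AC² = 773, BC² = 400.
Since AC² = 773 ≥ 400 + 293 = 693, the angle opposite AC is not acute, so the smallest enclosing circle has AC as diameter.
Centre = midpoint of AC = (1, -3.5), r² = 773/4 = 193.25.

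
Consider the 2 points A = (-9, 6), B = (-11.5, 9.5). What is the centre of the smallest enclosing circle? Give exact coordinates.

The smallest circle enclosing two points has them as diameter endpoints.
Centre = midpoint = (-10.25, 7.75); r² = |AB|²/4 = 18.5/4 = 4.625.
Centre = (-10.25, 7.75).

(-10.25, 7.75)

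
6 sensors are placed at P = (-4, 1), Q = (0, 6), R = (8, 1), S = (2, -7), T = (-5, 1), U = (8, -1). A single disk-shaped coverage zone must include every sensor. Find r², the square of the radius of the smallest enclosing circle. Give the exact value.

The minimum enclosing circle is determined by three boundary points: R, S, T.
Their circumcentre is (1.5, -0.375) with r² = 44.140625.
The farthest remaining point Q is at distance² 42.890625 ≤ 44.140625.

44.140625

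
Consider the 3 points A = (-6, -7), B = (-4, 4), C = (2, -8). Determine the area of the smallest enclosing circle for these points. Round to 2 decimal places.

141.81

Side lengths²: AB² = 125, AC² = 65, BC² = 180.
Since BC² = 180 < 125 + 65 = 190, the triangle is acute, so the smallest enclosing circle is the circumcircle.
Circumcentre = (-4/3, -13/6), r² = 1625/36.
Area = π·r² = π·1625/36 ≈ 141.81.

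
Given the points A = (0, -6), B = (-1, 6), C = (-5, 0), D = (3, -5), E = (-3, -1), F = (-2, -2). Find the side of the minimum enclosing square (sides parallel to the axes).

12

The bounding box has width 8 and height 12.
An axis-aligned square enclosing the set must have side ≥ max(width, height).
So the minimum side is max(8, 12) = 12.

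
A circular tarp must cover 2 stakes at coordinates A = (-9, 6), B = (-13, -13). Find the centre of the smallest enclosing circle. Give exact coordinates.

The smallest circle enclosing two points has them as diameter endpoints.
Centre = midpoint = (-11, -3.5); r² = |AB|²/4 = 377/4 = 94.25.
Centre = (-11, -3.5).

(-11, -3.5)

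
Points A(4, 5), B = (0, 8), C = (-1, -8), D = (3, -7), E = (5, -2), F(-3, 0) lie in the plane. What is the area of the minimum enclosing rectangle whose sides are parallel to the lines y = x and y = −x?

162

In coordinates u = x + y, v = x − y the rectangle is axis-aligned; the map (x,y)→(u,v) scales areas by 2.
u-values: 9, 8, -9, -4, 3, -3; range = 9 − (-9) = 18.
v-values: -1, -8, 7, 10, 7, -3; range = 10 − (-8) = 18.
Area = (18 × 18) / 2 = 162.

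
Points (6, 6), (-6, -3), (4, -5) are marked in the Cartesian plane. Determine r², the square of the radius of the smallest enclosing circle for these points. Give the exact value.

40625/722

Call the three points A, B, C in the order given.
Side lengths²: AB² = 225, AC² = 125, BC² = 104.
Since AB² = 225 < 125 + 104 = 229, the triangle is acute, so the smallest enclosing circle is the circumcircle.
Circumcentre = (3/38, 53/38), r² = 40625/722.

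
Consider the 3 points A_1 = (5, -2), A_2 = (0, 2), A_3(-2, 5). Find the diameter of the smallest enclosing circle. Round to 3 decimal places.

Side lengths²: A_1A_2² = 41, A_1A_3² = 98, A_2A_3² = 13.
Since A_1A_3² = 98 ≥ 41 + 13 = 54, the angle opposite A_1A_3 is not acute, so the smallest enclosing circle has A_1A_3 as diameter.
Centre = midpoint of A_1A_3 = (1.5, 1.5), r² = 98/4 = 24.5.
Diameter = 2r = 2√(24.5) ≈ 9.899.

9.899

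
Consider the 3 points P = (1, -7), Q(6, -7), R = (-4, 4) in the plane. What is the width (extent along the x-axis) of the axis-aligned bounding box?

max x = 6, min x = -4, so width = 10.

10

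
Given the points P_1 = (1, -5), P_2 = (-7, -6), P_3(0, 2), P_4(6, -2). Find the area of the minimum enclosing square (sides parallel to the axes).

The bounding box has width 13 and height 8.
An axis-aligned square enclosing the set must have side ≥ max(width, height).
So the minimum side is max(13, 8) = 13.
Area = 13² = 169.

169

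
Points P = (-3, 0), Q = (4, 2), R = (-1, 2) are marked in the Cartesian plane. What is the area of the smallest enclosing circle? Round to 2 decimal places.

41.63

Side lengths²: PQ² = 53, PR² = 8, QR² = 25.
Since PQ² = 53 ≥ 25 + 8 = 33, the angle opposite PQ is not acute, so the smallest enclosing circle has PQ as diameter.
Centre = midpoint of PQ = (0.5, 1), r² = 53/4 = 13.25.
Area = π·r² = π·13.25 ≈ 41.63.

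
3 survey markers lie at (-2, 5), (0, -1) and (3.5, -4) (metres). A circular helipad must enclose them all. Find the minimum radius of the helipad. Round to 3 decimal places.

5.274

Call the three points A, B, C in the order given.
Side lengths²: AB² = 40, AC² = 111.25, BC² = 21.25.
Since AC² = 111.25 ≥ 40 + 21.25 = 61.25, the angle opposite AC is not acute, so the smallest enclosing circle has AC as diameter.
Centre = midpoint of AC = (0.75, 0.5), r² = 111.25/4 = 27.8125.
r = √(27.8125) ≈ 5.274.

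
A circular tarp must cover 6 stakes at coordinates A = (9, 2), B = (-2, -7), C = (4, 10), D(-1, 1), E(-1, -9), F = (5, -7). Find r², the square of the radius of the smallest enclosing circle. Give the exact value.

The farthest pair is C–E with squared distance 386. The circle on this segment as diameter has centre (1.5, 0.5) and r² = 386/4 = 96.5.
Check A: distance² to centre = 58.5 ≤ 96.5, so it lies inside.
All remaining points lie in this disk, and no smaller disk contains both endpoints, so this is the minimum enclosing circle.

96.5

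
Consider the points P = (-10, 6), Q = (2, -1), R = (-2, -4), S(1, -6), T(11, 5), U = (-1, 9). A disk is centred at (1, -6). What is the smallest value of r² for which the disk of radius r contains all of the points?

The required radius is the distance from (1, -6) to the farthest point.
Squared distances: 265, 26, 13, 0, 221, 229.
Maximum is 265, attained at P.

265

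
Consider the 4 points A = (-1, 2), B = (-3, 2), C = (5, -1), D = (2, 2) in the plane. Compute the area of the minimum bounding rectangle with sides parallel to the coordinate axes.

24

x ranges over [-3, 5], width 8.
y ranges over [-1, 2], height 3.
Area = 8 × 3 = 24.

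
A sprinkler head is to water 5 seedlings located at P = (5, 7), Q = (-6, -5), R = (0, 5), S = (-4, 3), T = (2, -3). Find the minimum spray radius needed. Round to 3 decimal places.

By Welzl's lemma the MEC is supported by two points (diametrically opposite) or three points (on a circumcircle).
The farthest pair is P–Q with squared distance 265. The circle on this segment as diameter has centre (-0.5, 1) and r² = 265/4 = 66.25.
Check R: distance² to centre = 16.25 ≤ 66.25, so it lies inside.
All remaining points lie in this disk, and no smaller disk contains both endpoints, so this is the minimum enclosing circle.
r = √(66.25) ≈ 8.139.

8.139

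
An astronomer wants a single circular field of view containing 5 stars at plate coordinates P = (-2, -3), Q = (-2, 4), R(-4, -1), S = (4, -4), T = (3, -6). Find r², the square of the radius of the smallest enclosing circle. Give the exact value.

31.25

The farthest pair is Q–T with squared distance 125. The circle on this segment as diameter has centre (0.5, -1) and r² = 125/4 = 31.25.
Check P: distance² to centre = 10.25 ≤ 31.25, so it lies inside.
All remaining points lie in this disk, and no smaller disk contains both endpoints, so this is the minimum enclosing circle.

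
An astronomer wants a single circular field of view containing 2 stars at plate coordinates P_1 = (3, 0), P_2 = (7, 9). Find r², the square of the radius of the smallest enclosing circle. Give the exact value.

The smallest circle enclosing two points has them as diameter endpoints.
Centre = midpoint = (5, 4.5); r² = |P_1P_2|²/4 = 97/4 = 24.25.

24.25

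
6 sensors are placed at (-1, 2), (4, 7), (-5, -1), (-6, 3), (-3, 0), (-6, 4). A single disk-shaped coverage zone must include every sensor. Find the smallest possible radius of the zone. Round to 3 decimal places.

A smallest enclosing disk is always determined by at most three of the input points on its boundary.
The farthest pair is (4, 7)–(-5, -1) with squared distance 145. The circle on this segment as diameter has centre (-0.5, 3) and r² = 145/4 = 36.25.
Check (-1, 2): distance² to centre = 1.25 ≤ 36.25, so it lies inside.
All remaining points lie in this disk, and no smaller disk contains both endpoints, so this is the minimum enclosing circle.
r = √(36.25) ≈ 6.021.

6.021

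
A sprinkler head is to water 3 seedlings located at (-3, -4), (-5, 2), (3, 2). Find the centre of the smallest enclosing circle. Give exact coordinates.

(-1, 0)

Call the three points A, B, C in the order given.
Side lengths²: AB² = 40, AC² = 72, BC² = 64.
Since AC² = 72 < 64 + 40 = 104, the triangle is acute, so the smallest enclosing circle is the circumcircle.
Circumcentre = (-1, 0), r² = 20.
Centre = (-1, 0).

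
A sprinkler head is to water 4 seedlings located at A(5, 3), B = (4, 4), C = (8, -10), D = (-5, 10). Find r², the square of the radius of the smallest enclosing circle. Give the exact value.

The minimum enclosing circle of a finite set is fixed by two of the points (as a diameter) or three (as a circumcircle).
The farthest pair is C–D with squared distance 569. The circle on this segment as diameter has centre (1.5, 0) and r² = 569/4 = 142.25.
Check A: distance² to centre = 21.25 ≤ 142.25, so it lies inside.
All remaining points lie in this disk, and no smaller disk contains both endpoints, so this is the minimum enclosing circle.

142.25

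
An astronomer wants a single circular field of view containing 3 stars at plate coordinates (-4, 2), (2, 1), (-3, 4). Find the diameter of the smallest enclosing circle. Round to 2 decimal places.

6.10

Call the three points A, B, C in the order given.
Side lengths²: AB² = 37, AC² = 5, BC² = 34.
Since AB² = 37 < 34 + 5 = 39, the triangle is acute, so the smallest enclosing circle is the circumcircle.
Circumcentre = (-25/26, 45/26), r² = 3145/338.
Diameter = 2r = 2√(3145/338) ≈ 6.10.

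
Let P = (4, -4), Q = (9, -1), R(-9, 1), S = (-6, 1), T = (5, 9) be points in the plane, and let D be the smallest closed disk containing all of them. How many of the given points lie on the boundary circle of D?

A smallest enclosing disk is always determined by at most three of the input points on its boundary.
The minimum enclosing circle is determined by three boundary points: Q, R, T.
Their circumcentre is (6/43, 54/43) with r² = 154570/1849.
The farthest remaining point P is at distance² 78632/1849 ≤ 154570/1849.
The points at distance exactly r from the centre are Q, R, T — 3 points.

3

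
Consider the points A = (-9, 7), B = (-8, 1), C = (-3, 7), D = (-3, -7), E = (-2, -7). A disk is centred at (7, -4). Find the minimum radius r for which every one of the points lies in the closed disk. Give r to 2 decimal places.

The required radius is the distance from (7, -4) to the farthest point.
Squared distances: 377, 250, 221, 109, 90.
Maximum is 377, attained at A.
r = √377 ≈ 19.42.

19.42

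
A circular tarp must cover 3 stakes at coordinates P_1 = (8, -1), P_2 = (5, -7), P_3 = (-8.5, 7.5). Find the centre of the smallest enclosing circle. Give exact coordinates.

(-1.75, 0.25)

Side lengths²: P_1P_2² = 45, P_1P_3² = 344.5, P_2P_3² = 392.5.
Since P_2P_3² = 392.5 ≥ 344.5 + 45 = 389.5, the angle opposite P_2P_3 is not acute, so the smallest enclosing circle has P_2P_3 as diameter.
Centre = midpoint of P_2P_3 = (-1.75, 0.25), r² = 392.5/4 = 98.125.
Centre = (-1.75, 0.25).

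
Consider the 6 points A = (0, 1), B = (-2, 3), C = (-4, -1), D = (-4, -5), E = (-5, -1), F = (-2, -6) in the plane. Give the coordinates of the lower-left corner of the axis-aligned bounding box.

(-5, -6)

x-range [-5, 0], y-range [-6, 3].
The lower-left corner is (-5, -6).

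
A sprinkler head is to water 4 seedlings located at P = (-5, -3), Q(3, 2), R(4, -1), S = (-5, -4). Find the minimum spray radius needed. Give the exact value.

5

The minimum enclosing circle of a finite set is fixed by two of the points (as a diameter) or three (as a circumcircle).
The farthest pair is Q–S with squared distance 100. The circle on this segment as diameter has centre (-1, -1) and r² = 100/4 = 25.
Check P: distance² to centre = 20 ≤ 25, so it lies inside.
All remaining points lie in this disk, and no smaller disk contains both endpoints, so this is the minimum enclosing circle.
r = √25 = 5.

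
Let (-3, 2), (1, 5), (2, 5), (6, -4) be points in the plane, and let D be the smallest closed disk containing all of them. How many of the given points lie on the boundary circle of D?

By Welzl's lemma the MEC is supported by two points (diametrically opposite) or three points (on a circumcircle).
The minimum enclosing circle is determined by three boundary points: (-3, 2), (1, 5), (6, -4).
Their circumcentre is (65/34, -13/34) with r² = 17225/578.
The farthest remaining point (2, 5) is at distance² 16749/578 ≤ 17225/578.
The points at distance exactly r from the centre are (-3, 2), (1, 5), (6, -4) — 3 points.

3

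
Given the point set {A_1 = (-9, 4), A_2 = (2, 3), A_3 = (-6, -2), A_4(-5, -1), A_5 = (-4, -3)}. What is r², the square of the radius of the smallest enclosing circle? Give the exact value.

2257/72

The minimum enclosing circle is determined by three boundary points: A_1, A_2, A_5.
Their circumcentre is (-43/12, 31/12) with r² = 2257/72.
The farthest remaining point A_3 is at distance² 1933/72 ≤ 2257/72.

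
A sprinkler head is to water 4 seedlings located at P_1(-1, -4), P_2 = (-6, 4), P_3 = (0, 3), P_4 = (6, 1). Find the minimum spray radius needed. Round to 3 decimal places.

6.196

The minimum enclosing circle of a finite set is fixed by two of the points (as a diameter) or three (as a circumcircle).
The minimum enclosing circle is determined by three boundary points: P_1, P_2, P_4.
Their circumcentre is (-5/54, 115/54) with r² = 55981/1458.
The farthest remaining point P_3 is at distance² 1117/1458 ≤ 55981/1458.
r = √(55981/1458) ≈ 6.196.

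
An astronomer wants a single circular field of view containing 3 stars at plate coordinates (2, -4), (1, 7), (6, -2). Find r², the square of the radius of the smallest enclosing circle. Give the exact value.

Call the three points A, B, C in the order given.
Side lengths²: AB² = 122, AC² = 20, BC² = 106.
Since AB² = 122 < 106 + 20 = 126, the triangle is acute, so the smallest enclosing circle is the circumcircle.
Circumcentre = (40/23, 35/23), r² = 16165/529.

16165/529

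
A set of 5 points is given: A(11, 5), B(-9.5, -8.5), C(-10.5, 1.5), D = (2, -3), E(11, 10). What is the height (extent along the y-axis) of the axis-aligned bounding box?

max y = 10, min y = -8.5, so height = 18.5.

18.5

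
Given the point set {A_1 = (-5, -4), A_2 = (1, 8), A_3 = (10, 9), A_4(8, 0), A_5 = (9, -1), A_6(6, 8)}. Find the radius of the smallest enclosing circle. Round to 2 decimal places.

9.92

The minimum enclosing circle of a finite set is fixed by two of the points (as a diameter) or three (as a circumcircle).
The farthest pair is A_1–A_3 with squared distance 394. The circle on this segment as diameter has centre (2.5, 2.5) and r² = 394/4 = 98.5.
Check A_2: distance² to centre = 32.5 ≤ 98.5, so it lies inside.
All remaining points lie in this disk, and no smaller disk contains both endpoints, so this is the minimum enclosing circle.
r = √(98.5) ≈ 9.92.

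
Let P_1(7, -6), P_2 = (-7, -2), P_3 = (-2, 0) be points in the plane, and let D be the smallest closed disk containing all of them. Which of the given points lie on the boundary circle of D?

P_1, P_2

Side lengths²: P_1P_2² = 212, P_1P_3² = 117, P_2P_3² = 29.
Since P_1P_2² = 212 ≥ 117 + 29 = 146, the angle opposite P_1P_2 is not acute, so the smallest enclosing circle has P_1P_2 as diameter.
Centre = midpoint of P_1P_2 = (0, -4), r² = 212/4 = 53.
The points at distance exactly r from the centre are P_1, P_2 — 2 points.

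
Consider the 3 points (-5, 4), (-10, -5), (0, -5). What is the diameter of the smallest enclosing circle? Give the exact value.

Call the three points A, B, C in the order given.
Side lengths²: AB² = 106, AC² = 106, BC² = 100.
Since AC² = 106 < 106 + 100 = 206, the triangle is acute, so the smallest enclosing circle is the circumcircle.
Circumcentre = (-5, -17/9), r² = 2809/81.
Diameter = 2r = 2√(2809/81) = 106/9.

106/9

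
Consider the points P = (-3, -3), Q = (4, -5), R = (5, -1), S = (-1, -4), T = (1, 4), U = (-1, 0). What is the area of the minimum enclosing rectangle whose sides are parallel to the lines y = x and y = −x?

In coordinates u = x + y, v = x − y the rectangle is axis-aligned; the map (x,y)→(u,v) scales areas by 2.
u-values: -6, -1, 4, -5, 5, -1; range = 5 − (-6) = 11.
v-values: 0, 9, 6, 3, -3, -1; range = 9 − (-3) = 12.
Area = (11 × 12) / 2 = 66.

66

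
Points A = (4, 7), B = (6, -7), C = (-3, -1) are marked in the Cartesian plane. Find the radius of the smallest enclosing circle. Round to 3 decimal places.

Side lengths²: AB² = 200, AC² = 113, BC² = 117.
Since AB² = 200 < 117 + 113 = 230, the triangle is acute, so the smallest enclosing circle is the circumcircle.
Circumcentre = (155/38, -5/38), r² = 36725/722.
r = √(36725/722) ≈ 7.132.

7.132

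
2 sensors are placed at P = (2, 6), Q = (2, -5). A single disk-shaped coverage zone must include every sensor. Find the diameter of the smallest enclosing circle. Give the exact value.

The smallest circle enclosing two points has them as diameter endpoints.
Centre = midpoint = (2, 0.5); r² = |PQ|²/4 = 121/4 = 30.25.
Diameter = 2r = 2√(30.25) = 11.

11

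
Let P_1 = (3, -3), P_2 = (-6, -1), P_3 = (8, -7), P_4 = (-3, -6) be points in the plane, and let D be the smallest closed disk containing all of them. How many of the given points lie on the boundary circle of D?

A smallest enclosing disk is always determined by at most three of the input points on its boundary.
The farthest pair is P_2–P_3 with squared distance 232. The circle on this segment as diameter has centre (1, -4) and r² = 232/4 = 58.
Check P_1: distance² to centre = 5 ≤ 58, so it lies inside.
All remaining points lie in this disk, and no smaller disk contains both endpoints, so this is the minimum enclosing circle.
The points at distance exactly r from the centre are P_2, P_3 — 2 points.

2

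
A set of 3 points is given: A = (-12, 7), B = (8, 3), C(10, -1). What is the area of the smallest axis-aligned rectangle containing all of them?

x ranges over [-12, 10], width 22.
y ranges over [-1, 7], height 8.
Area = 22 × 8 = 176.

176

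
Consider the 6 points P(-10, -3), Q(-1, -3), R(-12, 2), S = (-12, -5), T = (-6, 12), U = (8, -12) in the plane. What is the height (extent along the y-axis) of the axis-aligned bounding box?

24

max y = 12, min y = -12, so height = 24.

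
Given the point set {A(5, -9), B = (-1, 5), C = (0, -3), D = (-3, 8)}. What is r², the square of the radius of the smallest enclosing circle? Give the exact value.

The farthest pair is A–D with squared distance 353. The circle on this segment as diameter has centre (1, -0.5) and r² = 353/4 = 88.25.
Check B: distance² to centre = 34.25 ≤ 88.25, so it lies inside.
All remaining points lie in this disk, and no smaller disk contains both endpoints, so this is the minimum enclosing circle.

88.25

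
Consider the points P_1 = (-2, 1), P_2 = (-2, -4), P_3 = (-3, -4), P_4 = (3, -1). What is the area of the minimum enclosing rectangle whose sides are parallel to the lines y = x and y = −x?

31.5

In coordinates u = x + y, v = x − y the rectangle is axis-aligned; the map (x,y)→(u,v) scales areas by 2.
u-values: -1, -6, -7, 2; range = 2 − (-7) = 9.
v-values: -3, 2, 1, 4; range = 4 − (-3) = 7.
Area = (9 × 7) / 2 = 31.5.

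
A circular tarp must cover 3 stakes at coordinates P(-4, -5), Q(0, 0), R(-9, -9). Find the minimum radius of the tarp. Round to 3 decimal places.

6.364

Side lengths²: PQ² = 41, PR² = 41, QR² = 162.
Since QR² = 162 ≥ 41 + 41 = 82, the angle opposite QR is not acute, so the smallest enclosing circle has QR as diameter.
Centre = midpoint of QR = (-4.5, -4.5), r² = 162/4 = 40.5.
r = √(40.5) ≈ 6.364.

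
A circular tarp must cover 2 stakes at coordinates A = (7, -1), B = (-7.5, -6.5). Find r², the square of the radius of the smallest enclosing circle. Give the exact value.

The smallest circle enclosing two points has them as diameter endpoints.
Centre = midpoint = (-0.25, -3.75); r² = |AB|²/4 = 240.5/4 = 60.125.

60.125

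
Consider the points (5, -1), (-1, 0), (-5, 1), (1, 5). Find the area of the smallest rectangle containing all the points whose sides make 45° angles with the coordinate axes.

60

In coordinates u = x + y, v = x − y the rectangle is axis-aligned; the map (x,y)→(u,v) scales areas by 2.
u-values: 4, -1, -4, 6; range = 6 − (-4) = 10.
v-values: 6, -1, -6, -4; range = 6 − (-6) = 12.
Area = (10 × 12) / 2 = 60.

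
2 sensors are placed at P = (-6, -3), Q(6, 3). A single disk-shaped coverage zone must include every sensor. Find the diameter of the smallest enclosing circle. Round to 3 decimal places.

13.416

The smallest circle enclosing two points has them as diameter endpoints.
Centre = midpoint = (0, 0); r² = |PQ|²/4 = 180/4 = 45.
Diameter = 2r = 2√45 ≈ 13.416.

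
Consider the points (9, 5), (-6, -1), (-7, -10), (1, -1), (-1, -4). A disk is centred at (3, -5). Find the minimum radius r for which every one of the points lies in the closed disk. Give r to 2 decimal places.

11.66

The required radius is the distance from (3, -5) to the farthest point.
Squared distances: 136, 97, 125, 20, 17.
Maximum is 136, attained at (9, 5).
r = √136 ≈ 11.66.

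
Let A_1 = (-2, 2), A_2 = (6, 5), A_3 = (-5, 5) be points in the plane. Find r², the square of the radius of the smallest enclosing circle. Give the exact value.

Side lengths²: A_1A_2² = 73, A_1A_3² = 18, A_2A_3² = 121.
Since A_2A_3² = 121 ≥ 73 + 18 = 91, the angle opposite A_2A_3 is not acute, so the smallest enclosing circle has A_2A_3 as diameter.
Centre = midpoint of A_2A_3 = (0.5, 5), r² = 121/4 = 30.25.

30.25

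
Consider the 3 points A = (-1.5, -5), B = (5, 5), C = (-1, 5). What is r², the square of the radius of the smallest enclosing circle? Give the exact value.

Side lengths²: AB² = 142.25, AC² = 100.25, BC² = 36.
Since AB² = 142.25 ≥ 100.25 + 36 = 136.25, the angle opposite AB is not acute, so the smallest enclosing circle has AB as diameter.
Centre = midpoint of AB = (1.75, 0), r² = 142.25/4 = 35.5625.

35.5625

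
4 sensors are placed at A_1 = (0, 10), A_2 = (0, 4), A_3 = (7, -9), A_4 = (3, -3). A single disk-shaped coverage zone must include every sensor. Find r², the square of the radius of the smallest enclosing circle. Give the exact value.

102.5

The farthest pair is A_1–A_3 with squared distance 410. The circle on this segment as diameter has centre (3.5, 0.5) and r² = 410/4 = 102.5.
Check A_2: distance² to centre = 24.5 ≤ 102.5, so it lies inside.
All remaining points lie in this disk, and no smaller disk contains both endpoints, so this is the minimum enclosing circle.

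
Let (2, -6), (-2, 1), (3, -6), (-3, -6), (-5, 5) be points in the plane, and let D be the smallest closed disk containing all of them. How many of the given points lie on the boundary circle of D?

A smallest enclosing disk is always determined by at most three of the input points on its boundary.
The farthest pair is (3, -6)–(-5, 5) with squared distance 185. The circle on this segment as diameter has centre (-1, -0.5) and r² = 185/4 = 46.25.
Check (2, -6): distance² to centre = 39.25 ≤ 46.25, so it lies inside.
All remaining points lie in this disk, and no smaller disk contains both endpoints, so this is the minimum enclosing circle.
The points at distance exactly r from the centre are (3, -6), (-5, 5) — 2 points.

2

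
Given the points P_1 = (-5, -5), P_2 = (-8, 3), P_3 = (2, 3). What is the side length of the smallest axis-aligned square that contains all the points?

10

The bounding box has width 10 and height 8.
An axis-aligned square enclosing the set must have side ≥ max(width, height).
So the minimum side is max(10, 8) = 10.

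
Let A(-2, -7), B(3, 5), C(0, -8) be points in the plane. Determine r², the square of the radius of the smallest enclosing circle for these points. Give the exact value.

Side lengths²: AB² = 169, AC² = 5, BC² = 178.
Since BC² = 178 ≥ 169 + 5 = 174, the angle opposite BC is not acute, so the smallest enclosing circle has BC as diameter.
Centre = midpoint of BC = (1.5, -1.5), r² = 178/4 = 44.5.

44.5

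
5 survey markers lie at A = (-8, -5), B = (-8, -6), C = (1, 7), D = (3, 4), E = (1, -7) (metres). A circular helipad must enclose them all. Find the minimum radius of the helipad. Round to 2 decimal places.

7.95

By Welzl's lemma the MEC is supported by two points (diametrically opposite) or three points (on a circumcircle).
The minimum enclosing circle is determined by three boundary points: B, C, E.
Their circumcentre is (-25/9, 0) with r² = 5125/81.
The farthest remaining point A is at distance² 4234/81 ≤ 5125/81.
r = √(5125/81) ≈ 7.95.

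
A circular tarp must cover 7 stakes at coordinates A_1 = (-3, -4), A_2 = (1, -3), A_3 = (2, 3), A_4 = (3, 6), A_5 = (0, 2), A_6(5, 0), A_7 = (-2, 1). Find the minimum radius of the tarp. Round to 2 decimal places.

The farthest pair is A_1–A_4 with squared distance 136. The circle on this segment as diameter has centre (0, 1) and r² = 136/4 = 34.
Check A_2: distance² to centre = 17 ≤ 34, so it lies inside.
All remaining points lie in this disk, and no smaller disk contains both endpoints, so this is the minimum enclosing circle.
r = √34 ≈ 5.83.

5.83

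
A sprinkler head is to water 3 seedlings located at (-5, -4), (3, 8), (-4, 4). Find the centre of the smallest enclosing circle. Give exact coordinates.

Call the three points A, B, C in the order given.
Side lengths²: AB² = 208, AC² = 65, BC² = 65.
Since AB² = 208 ≥ 65 + 65 = 130, the angle opposite AB is not acute, so the smallest enclosing circle has AB as diameter.
Centre = midpoint of AB = (-1, 2), r² = 208/4 = 52.
Centre = (-1, 2).

(-1, 2)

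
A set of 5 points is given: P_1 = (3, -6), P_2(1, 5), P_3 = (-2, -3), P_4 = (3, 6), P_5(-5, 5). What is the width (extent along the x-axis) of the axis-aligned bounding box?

8

max x = 3, min x = -5, so width = 8.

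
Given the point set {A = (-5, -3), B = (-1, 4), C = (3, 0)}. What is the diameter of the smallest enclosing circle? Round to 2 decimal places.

8.86

Side lengths²: AB² = 65, AC² = 73, BC² = 32.
Since AC² = 73 < 65 + 32 = 97, the triangle is acute, so the smallest enclosing circle is the circumcircle.
Circumcentre = (-31/22, -9/22), r² = 4745/242.
Diameter = 2r = 2√(4745/242) ≈ 8.86.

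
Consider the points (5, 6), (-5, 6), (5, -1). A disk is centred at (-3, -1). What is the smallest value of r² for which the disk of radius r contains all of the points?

The required radius is the distance from (-3, -1) to the farthest point.
Squared distances: 113, 53, 64.
Maximum is 113, attained at (5, 6).

113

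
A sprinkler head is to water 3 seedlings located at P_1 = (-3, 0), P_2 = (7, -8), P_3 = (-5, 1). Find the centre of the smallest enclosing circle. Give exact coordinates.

(1, -3.5)

Side lengths²: P_1P_2² = 164, P_1P_3² = 5, P_2P_3² = 225.
Since P_2P_3² = 225 ≥ 164 + 5 = 169, the angle opposite P_2P_3 is not acute, so the smallest enclosing circle has P_2P_3 as diameter.
Centre = midpoint of P_2P_3 = (1, -3.5), r² = 225/4 = 56.25.
Centre = (1, -3.5).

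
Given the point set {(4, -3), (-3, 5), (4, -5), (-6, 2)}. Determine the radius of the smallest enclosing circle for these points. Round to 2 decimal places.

The minimum enclosing circle of a finite set is fixed by two of the points (as a diameter) or three (as a circumcircle).
The minimum enclosing circle is determined by three boundary points: (-3, 5), (4, -5), (-6, 2).
Their circumcentre is (-13/34, -21/34) with r² = 22201/578.
The farthest remaining point (4, -3) is at distance² 14381/578 ≤ 22201/578.
r = √(22201/578) ≈ 6.20.

6.20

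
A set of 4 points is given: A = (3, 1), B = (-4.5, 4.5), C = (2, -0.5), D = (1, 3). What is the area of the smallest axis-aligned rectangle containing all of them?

37.5

x ranges over [-4.5, 3], width 7.5.
y ranges over [-0.5, 4.5], height 5.
Area = 7.5 × 5 = 37.5.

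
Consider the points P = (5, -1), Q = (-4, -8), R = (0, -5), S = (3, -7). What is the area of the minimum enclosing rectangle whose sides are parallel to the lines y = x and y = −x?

In coordinates u = x + y, v = x − y the rectangle is axis-aligned; the map (x,y)→(u,v) scales areas by 2.
u-values: 4, -12, -5, -4; range = 4 − (-12) = 16.
v-values: 6, 4, 5, 10; range = 10 − 4 = 6.
Area = (16 × 6) / 2 = 48.

48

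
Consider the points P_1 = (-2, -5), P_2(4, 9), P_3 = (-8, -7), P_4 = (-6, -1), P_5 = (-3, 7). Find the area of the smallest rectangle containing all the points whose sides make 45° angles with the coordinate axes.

In coordinates u = x + y, v = x − y the rectangle is axis-aligned; the map (x,y)→(u,v) scales areas by 2.
u-values: -7, 13, -15, -7, 4; range = 13 − (-15) = 28.
v-values: 3, -5, -1, -5, -10; range = 3 − (-10) = 13.
Area = (28 × 13) / 2 = 182.

182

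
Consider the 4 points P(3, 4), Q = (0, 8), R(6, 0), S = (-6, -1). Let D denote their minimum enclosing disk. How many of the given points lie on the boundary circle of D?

A smallest enclosing disk is always determined by at most three of the input points on its boundary.
The minimum enclosing circle is determined by three boundary points: Q, R, S.
Their circumcentre is (-3/17, 55/34) with r² = 47125/1156.
The farthest remaining point P is at distance² 18225/1156 ≤ 47125/1156.
The points at distance exactly r from the centre are Q, R, S — 3 points.

3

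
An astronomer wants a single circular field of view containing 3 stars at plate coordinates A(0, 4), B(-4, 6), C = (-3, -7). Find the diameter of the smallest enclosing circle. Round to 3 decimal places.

13.038

Side lengths²: AB² = 20, AC² = 130, BC² = 170.
Since BC² = 170 ≥ 130 + 20 = 150, the angle opposite BC is not acute, so the smallest enclosing circle has BC as diameter.
Centre = midpoint of BC = (-3.5, -0.5), r² = 170/4 = 42.5.
Diameter = 2r = 2√(42.5) ≈ 13.038.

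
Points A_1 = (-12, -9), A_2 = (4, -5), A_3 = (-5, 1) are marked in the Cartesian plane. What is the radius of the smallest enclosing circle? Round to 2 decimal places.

8.25

Side lengths²: A_1A_2² = 272, A_1A_3² = 149, A_2A_3² = 117.
Since A_1A_2² = 272 ≥ 149 + 117 = 266, the angle opposite A_1A_2 is not acute, so the smallest enclosing circle has A_1A_2 as diameter.
Centre = midpoint of A_1A_2 = (-4, -7), r² = 272/4 = 68.
r = √68 ≈ 8.25.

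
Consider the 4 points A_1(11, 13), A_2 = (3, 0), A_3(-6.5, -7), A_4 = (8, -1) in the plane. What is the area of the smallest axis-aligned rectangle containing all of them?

350

x ranges over [-6.5, 11], width 17.5.
y ranges over [-7, 13], height 20.
Area = 17.5 × 20 = 350.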